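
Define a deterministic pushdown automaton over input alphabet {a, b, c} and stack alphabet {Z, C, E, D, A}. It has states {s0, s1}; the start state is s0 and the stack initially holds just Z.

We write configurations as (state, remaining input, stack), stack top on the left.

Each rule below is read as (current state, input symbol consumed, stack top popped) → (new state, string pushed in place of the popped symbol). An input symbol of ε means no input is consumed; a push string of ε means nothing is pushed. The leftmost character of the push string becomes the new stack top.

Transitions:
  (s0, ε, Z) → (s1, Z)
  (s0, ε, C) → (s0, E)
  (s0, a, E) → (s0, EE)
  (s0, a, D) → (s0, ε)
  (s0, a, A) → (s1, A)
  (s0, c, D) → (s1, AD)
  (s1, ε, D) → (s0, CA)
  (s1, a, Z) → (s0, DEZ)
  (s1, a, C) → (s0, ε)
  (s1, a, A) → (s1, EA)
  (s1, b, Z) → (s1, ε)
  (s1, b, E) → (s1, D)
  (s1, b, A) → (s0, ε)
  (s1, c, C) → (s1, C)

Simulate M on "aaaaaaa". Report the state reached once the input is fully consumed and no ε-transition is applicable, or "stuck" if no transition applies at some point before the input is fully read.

s0

(s0, aaaaaaa, Z) ⊢ (s1, aaaaaaa, Z) ⊢ (s0, aaaaaa, DEZ) ⊢ (s0, aaaaa, EZ) ⊢ (s0, aaaa, EEZ) ⊢ (s0, aaa, EEEZ) ⊢ (s0, aa, EEEEZ) ⊢ (s0, a, EEEEEZ) ⊢ (s0, ε, EEEEEEZ)
All input consumed; M is in state s0.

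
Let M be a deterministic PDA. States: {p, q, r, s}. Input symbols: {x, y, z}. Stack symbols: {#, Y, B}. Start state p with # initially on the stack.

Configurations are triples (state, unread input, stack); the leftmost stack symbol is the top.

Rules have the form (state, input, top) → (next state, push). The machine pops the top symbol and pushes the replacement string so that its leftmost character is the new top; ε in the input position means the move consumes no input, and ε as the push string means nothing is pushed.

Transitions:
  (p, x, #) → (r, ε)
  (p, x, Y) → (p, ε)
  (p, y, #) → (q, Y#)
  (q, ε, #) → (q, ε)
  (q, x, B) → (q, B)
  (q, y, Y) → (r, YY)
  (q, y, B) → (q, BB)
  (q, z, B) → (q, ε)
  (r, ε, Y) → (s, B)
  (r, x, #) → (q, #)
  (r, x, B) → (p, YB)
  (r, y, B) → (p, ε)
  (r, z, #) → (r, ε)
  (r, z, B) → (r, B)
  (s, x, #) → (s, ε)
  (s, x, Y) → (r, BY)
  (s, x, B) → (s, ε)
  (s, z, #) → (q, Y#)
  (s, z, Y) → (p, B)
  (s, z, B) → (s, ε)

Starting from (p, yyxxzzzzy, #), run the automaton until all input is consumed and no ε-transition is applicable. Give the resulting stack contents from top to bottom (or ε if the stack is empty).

(p, yyxxzzzzy, #)
  read y, top #: go to q, push Y# → (q, yxxzzzzy, Y#)
  read y, top Y: go to r, push YY → (r, xxzzzzy, YY#)
  ε-move, top Y: go to s, push B → (s, xxzzzzy, BY#)
  read x, top B: go to s, push ε → (s, xzzzzy, Y#)
  read x, top Y: go to r, push BY → (r, zzzzy, BY#)
  read z, top B: go to r, push B → (r, zzzy, BY#)
  read z, top B: go to r, push B → (r, zzy, BY#)
  read z, top B: go to r, push B → (r, zy, BY#)
  read z, top B: go to r, push B → (r, y, BY#)
  read y, top B: go to p, push ε → (p, ε, Y#)
All input consumed in state p with stack Y#.

Y#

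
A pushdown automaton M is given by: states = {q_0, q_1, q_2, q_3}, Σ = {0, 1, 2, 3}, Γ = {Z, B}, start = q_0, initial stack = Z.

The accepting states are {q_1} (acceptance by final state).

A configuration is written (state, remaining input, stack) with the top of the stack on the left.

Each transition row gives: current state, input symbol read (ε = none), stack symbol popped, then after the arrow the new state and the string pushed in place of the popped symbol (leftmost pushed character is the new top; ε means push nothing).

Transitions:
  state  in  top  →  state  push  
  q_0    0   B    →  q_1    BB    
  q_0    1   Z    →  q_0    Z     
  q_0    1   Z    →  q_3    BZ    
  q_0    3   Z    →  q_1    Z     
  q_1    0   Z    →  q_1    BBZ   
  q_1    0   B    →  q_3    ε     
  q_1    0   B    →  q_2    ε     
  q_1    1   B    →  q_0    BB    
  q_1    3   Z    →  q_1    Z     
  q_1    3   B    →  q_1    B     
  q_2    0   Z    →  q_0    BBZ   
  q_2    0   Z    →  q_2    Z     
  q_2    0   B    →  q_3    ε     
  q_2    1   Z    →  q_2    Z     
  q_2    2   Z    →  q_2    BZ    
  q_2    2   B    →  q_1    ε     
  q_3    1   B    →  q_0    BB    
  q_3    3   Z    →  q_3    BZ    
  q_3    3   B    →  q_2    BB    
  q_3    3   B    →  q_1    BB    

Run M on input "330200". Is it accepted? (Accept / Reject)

Reject

No computation consumes all input and reaches a final state.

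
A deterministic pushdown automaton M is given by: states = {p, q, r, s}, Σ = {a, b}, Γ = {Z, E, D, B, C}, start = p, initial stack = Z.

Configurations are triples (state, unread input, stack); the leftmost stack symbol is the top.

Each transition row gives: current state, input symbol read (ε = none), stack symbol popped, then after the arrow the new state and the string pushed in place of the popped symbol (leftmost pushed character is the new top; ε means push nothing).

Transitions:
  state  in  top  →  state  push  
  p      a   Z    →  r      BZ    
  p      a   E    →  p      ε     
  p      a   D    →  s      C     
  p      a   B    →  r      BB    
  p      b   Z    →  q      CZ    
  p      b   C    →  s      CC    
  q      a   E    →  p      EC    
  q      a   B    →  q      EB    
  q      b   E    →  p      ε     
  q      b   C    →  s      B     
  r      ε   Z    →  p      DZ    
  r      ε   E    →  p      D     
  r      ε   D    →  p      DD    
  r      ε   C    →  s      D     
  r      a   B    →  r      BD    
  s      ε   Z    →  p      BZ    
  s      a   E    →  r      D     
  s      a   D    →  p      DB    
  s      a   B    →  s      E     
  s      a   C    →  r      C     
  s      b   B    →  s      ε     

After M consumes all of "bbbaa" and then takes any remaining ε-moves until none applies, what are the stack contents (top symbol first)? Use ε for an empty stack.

BDBZ

(p, bbbaa, Z)
  read b, top Z: go to q, push CZ → (q, bbaa, CZ)
  read b, top C: go to s, push B → (s, baa, BZ)
  read b, top B: go to s, push ε → (s, aa, Z)
  ε-move, top Z: go to p, push BZ → (p, aa, BZ)
  read a, top B: go to r, push BB → (r, a, BBZ)
  read a, top B: go to r, push BD → (r, ε, BDBZ)
All input consumed in state r with stack BDBZ.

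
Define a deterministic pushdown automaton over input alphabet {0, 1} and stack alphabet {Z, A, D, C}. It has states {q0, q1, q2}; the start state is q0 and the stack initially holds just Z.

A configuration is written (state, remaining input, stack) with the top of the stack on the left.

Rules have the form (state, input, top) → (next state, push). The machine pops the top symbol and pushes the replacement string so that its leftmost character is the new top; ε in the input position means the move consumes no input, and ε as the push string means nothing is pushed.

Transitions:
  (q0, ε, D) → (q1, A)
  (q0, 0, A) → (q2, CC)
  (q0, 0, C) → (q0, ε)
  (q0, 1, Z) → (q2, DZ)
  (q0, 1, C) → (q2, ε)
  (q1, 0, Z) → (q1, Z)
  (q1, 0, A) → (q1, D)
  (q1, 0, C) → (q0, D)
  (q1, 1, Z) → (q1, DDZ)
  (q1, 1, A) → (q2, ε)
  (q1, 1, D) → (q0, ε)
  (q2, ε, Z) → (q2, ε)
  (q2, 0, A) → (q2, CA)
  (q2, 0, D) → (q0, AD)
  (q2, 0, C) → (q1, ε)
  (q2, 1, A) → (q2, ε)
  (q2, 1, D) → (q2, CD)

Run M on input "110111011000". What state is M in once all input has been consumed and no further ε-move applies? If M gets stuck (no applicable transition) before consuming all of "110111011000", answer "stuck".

(q0, 110111011000, Z) ⊢ (q2, 10111011000, DZ) ⊢ (q2, 0111011000, CDZ) ⊢ (q1, 111011000, DZ) ⊢ (q0, 11011000, Z) ⊢ (q2, 1011000, DZ) ⊢ (q2, 011000, CDZ) ⊢ (q1, 11000, DZ) ⊢ (q0, 1000, Z) ⊢ (q2, 000, DZ) ⊢ (q0, 00, ADZ) ⊢ (q2, 0, CCDZ) ⊢ (q1, ε, CDZ)
All input consumed; M is in state q1.

q1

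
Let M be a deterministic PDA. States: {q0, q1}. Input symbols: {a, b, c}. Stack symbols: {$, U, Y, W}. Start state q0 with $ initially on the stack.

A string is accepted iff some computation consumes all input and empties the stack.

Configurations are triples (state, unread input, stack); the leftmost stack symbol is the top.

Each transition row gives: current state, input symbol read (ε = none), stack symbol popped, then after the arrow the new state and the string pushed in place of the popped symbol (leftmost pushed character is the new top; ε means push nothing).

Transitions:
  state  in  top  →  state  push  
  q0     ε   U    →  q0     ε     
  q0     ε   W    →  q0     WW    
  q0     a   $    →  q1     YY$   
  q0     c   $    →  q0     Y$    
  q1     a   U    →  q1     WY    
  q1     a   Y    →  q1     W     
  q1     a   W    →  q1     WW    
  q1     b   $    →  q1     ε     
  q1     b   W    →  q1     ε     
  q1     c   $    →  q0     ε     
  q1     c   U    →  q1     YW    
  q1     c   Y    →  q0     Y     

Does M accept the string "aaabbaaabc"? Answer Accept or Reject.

(q0, aaabbaaabc, $)
  read a, top $: go to q1, push YY$ → (q1, aabbaaabc, YY$)
  read a, top Y: go to q1, push W → (q1, abbaaabc, WY$)
  read a, top W: go to q1, push WW → (q1, bbaaabc, WWY$)
  read b, top W: go to q1, push ε → (q1, baaabc, WY$)
  read b, top W: go to q1, push ε → (q1, aaabc, Y$)
  read a, top Y: go to q1, push W → (q1, aabc, W$)
  read a, top W: go to q1, push WW → (q1, abc, WW$)
  read a, top W: go to q1, push WW → (q1, bc, WWW$)
  read b, top W: go to q1, push ε → (q1, c, WW$)
No transition applies at (q1, c, WW$); input not fully consumed.

Reject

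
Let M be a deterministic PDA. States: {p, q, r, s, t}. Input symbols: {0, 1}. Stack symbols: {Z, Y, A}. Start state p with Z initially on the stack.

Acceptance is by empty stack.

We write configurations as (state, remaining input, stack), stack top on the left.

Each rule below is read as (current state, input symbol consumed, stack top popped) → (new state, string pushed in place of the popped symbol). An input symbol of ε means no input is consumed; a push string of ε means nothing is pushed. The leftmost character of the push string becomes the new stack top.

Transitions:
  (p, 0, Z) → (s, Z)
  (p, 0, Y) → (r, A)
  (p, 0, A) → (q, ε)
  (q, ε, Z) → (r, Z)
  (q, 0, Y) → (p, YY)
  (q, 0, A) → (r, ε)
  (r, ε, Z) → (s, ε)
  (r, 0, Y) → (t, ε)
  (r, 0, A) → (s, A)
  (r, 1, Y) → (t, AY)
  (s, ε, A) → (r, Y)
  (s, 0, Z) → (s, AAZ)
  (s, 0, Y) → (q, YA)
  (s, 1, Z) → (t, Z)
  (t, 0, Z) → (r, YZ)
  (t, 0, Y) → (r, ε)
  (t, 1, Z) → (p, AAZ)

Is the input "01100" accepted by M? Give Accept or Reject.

(p, 01100, Z)
  read 0, top Z: go to s, push Z → (s, 1100, Z)
  read 1, top Z: go to t, push Z → (t, 100, Z)
  read 1, top Z: go to p, push AAZ → (p, 00, AAZ)
  read 0, top A: go to q, push ε → (q, 0, AZ)
  read 0, top A: go to r, push ε → (r, ε, Z)
  ε-move, top Z: go to s, push ε → (s, ε, ε)
All input consumed and the stack is empty.

Accept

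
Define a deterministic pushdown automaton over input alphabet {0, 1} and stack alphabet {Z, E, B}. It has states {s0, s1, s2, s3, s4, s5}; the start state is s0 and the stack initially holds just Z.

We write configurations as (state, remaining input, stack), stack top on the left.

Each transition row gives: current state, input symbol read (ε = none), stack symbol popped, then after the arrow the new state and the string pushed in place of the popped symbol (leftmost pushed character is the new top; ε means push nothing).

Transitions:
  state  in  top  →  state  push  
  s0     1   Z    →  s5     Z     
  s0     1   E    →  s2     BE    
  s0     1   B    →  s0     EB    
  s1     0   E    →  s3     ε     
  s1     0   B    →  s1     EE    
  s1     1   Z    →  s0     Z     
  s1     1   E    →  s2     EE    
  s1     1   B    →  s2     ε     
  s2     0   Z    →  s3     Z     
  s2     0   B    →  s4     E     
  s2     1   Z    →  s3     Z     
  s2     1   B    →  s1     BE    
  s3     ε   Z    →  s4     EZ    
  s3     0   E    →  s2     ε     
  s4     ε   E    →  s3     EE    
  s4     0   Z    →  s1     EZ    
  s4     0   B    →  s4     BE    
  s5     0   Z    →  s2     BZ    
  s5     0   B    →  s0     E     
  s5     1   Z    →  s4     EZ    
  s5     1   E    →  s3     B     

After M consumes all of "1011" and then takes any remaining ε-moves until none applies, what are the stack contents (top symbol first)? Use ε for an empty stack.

(s0, 1011, Z)
  read 1, top Z: go to s5, push Z → (s5, 011, Z)
  read 0, top Z: go to s2, push BZ → (s2, 11, BZ)
  read 1, top B: go to s1, push BE → (s1, 1, BEZ)
  read 1, top B: go to s2, push ε → (s2, ε, EZ)
All input consumed in state s2 with stack EZ.

EZ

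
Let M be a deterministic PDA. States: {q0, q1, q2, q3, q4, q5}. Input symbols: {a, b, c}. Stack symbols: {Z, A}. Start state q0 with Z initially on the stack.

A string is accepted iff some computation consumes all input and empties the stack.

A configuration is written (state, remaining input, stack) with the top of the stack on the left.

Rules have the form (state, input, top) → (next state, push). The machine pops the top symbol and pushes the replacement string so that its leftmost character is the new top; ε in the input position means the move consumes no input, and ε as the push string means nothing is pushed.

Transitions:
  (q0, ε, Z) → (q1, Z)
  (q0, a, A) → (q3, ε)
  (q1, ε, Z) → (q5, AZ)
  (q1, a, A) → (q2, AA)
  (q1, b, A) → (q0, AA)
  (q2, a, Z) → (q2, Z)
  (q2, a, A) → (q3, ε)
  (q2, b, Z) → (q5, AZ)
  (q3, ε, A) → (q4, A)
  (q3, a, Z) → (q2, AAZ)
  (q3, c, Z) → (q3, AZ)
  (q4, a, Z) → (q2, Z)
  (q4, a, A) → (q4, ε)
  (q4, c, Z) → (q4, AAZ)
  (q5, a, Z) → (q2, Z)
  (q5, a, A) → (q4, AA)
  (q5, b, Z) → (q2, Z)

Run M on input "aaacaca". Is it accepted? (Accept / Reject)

Reject

(q0, aaacaca, Z) ⊢ (q1, aaacaca, Z) ⊢ (q5, aaacaca, AZ) ⊢ (q4, aacaca, AAZ) ⊢ (q4, acaca, AZ) ⊢ (q4, caca, Z) ⊢ (q4, aca, AAZ) ⊢ (q4, ca, AZ)
No transition applies at (q4, ca, AZ); input not fully consumed.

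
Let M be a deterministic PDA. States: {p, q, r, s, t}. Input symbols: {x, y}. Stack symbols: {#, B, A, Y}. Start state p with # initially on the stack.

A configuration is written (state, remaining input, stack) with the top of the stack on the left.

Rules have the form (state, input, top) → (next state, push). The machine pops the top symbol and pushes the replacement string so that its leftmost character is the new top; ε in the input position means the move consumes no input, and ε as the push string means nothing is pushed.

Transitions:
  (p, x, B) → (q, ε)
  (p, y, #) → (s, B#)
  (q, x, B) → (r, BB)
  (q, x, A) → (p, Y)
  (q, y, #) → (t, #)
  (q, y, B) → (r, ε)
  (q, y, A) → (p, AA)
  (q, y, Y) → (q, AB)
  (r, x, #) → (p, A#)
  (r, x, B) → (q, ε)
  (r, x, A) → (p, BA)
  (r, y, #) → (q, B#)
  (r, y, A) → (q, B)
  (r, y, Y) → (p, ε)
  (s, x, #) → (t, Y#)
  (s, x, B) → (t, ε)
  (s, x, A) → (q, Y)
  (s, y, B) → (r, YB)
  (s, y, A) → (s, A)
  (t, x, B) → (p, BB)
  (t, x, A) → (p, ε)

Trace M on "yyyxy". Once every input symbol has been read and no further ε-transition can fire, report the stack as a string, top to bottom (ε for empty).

#

(p, yyyxy, #)
  read y, top #: go to s, push B# → (s, yyxy, B#)
  read y, top B: go to r, push YB → (r, yxy, YB#)
  read y, top Y: go to p, push ε → (p, xy, B#)
  read x, top B: go to q, push ε → (q, y, #)
  read y, top #: go to t, push # → (t, ε, #)
All input consumed in state t with stack #.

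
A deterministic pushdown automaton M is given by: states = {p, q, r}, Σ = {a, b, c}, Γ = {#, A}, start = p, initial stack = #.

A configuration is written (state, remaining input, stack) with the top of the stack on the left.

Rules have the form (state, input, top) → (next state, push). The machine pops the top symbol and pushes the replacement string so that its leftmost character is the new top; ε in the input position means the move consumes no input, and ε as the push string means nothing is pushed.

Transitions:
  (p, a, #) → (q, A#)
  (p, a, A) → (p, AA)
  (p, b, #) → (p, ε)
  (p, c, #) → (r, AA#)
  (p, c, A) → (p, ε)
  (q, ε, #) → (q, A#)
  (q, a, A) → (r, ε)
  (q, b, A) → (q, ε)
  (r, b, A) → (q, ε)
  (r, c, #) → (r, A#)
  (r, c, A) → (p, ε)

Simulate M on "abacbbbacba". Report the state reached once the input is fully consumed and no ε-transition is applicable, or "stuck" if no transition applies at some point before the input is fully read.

r

(p, abacbbbacba, #)
  read a, top #: go to q, push A# → (q, bacbbbacba, A#)
  read b, top A: go to q, push ε → (q, acbbbacba, #)
  ε-move, top #: go to q, push A# → (q, acbbbacba, A#)
  read a, top A: go to r, push ε → (r, cbbbacba, #)
  read c, top #: go to r, push A# → (r, bbbacba, A#)
  read b, top A: go to q, push ε → (q, bbacba, #)
  ε-move, top #: go to q, push A# → (q, bbacba, A#)
  read b, top A: go to q, push ε → (q, bacba, #)
  ε-move, top #: go to q, push A# → (q, bacba, A#)
  read b, top A: go to q, push ε → (q, acba, #)
  ε-move, top #: go to q, push A# → (q, acba, A#)
  read a, top A: go to r, push ε → (r, cba, #)
  read c, top #: go to r, push A# → (r, ba, A#)
  read b, top A: go to q, push ε → (q, a, #)
  ε-move, top #: go to q, push A# → (q, a, A#)
  read a, top A: go to r, push ε → (r, ε, #)
All input consumed; M is in state r.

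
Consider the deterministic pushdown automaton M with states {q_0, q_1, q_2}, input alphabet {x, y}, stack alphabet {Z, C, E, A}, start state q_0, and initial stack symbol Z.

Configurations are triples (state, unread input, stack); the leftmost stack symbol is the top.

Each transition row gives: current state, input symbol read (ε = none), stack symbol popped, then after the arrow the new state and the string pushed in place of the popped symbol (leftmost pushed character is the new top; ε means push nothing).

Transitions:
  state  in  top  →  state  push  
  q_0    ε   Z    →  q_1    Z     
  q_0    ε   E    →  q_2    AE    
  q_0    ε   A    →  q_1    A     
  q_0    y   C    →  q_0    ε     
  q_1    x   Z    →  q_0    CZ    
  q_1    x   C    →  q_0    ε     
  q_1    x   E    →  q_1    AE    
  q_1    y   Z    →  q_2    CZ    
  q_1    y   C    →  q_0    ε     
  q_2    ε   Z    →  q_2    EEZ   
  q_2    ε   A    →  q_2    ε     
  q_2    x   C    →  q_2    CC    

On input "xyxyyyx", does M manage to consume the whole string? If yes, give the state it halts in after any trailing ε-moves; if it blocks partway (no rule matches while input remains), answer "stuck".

stuck

(q_0, xyxyyyx, Z)
  ε-move, top Z: go to q_1, push Z → (q_1, xyxyyyx, Z)
  read x, top Z: go to q_0, push CZ → (q_0, yxyyyx, CZ)
  read y, top C: go to q_0, push ε → (q_0, xyyyx, Z)
  ε-move, top Z: go to q_1, push Z → (q_1, xyyyx, Z)
  read x, top Z: go to q_0, push CZ → (q_0, yyyx, CZ)
  read y, top C: go to q_0, push ε → (q_0, yyx, Z)
  ε-move, top Z: go to q_1, push Z → (q_1, yyx, Z)
  read y, top Z: go to q_2, push CZ → (q_2, yx, CZ)
No transition for (q_2, y, top C); M blocks with input yx remaining.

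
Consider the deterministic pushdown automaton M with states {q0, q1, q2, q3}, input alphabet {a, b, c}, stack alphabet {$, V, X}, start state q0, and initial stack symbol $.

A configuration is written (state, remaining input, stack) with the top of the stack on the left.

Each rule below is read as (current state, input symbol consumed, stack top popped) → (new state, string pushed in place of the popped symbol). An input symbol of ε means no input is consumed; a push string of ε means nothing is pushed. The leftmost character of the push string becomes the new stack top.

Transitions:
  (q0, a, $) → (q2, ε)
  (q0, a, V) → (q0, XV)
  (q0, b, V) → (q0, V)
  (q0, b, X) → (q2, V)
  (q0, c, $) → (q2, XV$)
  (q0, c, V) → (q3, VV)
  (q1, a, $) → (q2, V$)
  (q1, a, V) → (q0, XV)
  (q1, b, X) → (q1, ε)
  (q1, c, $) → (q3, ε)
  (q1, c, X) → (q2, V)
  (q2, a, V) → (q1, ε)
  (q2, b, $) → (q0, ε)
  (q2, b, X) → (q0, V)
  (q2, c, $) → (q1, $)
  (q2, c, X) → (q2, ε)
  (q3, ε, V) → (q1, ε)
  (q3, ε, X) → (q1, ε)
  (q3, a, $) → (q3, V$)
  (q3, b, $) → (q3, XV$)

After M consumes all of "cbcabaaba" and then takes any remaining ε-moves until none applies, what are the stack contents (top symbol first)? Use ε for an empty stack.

(q0, cbcabaaba, $)
  read c, top $: go to q2, push XV$ → (q2, bcabaaba, XV$)
  read b, top X: go to q0, push V → (q0, cabaaba, VV$)
  read c, top V: go to q3, push VV → (q3, abaaba, VVV$)
  ε-move, top V: go to q1, push ε → (q1, abaaba, VV$)
  read a, top V: go to q0, push XV → (q0, baaba, XVV$)
  read b, top X: go to q2, push V → (q2, aaba, VVV$)
  read a, top V: go to q1, push ε → (q1, aba, VV$)
  read a, top V: go to q0, push XV → (q0, ba, XVV$)
  read b, top X: go to q2, push V → (q2, a, VVV$)
  read a, top V: go to q1, push ε → (q1, ε, VV$)
All input consumed in state q1 with stack VV$.

VV$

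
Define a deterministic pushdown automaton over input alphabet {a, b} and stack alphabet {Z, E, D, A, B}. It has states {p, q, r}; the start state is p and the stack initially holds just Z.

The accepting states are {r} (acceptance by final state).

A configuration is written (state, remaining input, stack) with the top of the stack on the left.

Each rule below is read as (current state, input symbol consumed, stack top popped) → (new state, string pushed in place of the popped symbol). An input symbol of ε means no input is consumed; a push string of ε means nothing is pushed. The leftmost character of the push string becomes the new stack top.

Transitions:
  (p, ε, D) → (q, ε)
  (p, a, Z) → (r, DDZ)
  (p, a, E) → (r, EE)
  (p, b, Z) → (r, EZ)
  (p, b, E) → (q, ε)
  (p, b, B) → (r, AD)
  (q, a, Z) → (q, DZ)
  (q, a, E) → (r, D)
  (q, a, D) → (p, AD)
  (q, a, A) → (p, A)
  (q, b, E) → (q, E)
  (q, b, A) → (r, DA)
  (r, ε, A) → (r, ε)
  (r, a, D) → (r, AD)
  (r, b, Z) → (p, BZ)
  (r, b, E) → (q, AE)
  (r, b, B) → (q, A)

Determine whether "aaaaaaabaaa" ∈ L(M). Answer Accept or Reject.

(p, aaaaaaabaaa, Z) ⊢ (r, aaaaaabaaa, DDZ) ⊢ (r, aaaaabaaa, ADDZ) ⊢ (r, aaaaabaaa, DDZ) ⊢ (r, aaaabaaa, ADDZ) ⊢ (r, aaaabaaa, DDZ) ⊢ (r, aaabaaa, ADDZ) ⊢ (r, aaabaaa, DDZ) ⊢ (r, aabaaa, ADDZ) ⊢ (r, aabaaa, DDZ) ⊢ (r, abaaa, ADDZ) ⊢ (r, abaaa, DDZ) ⊢ (r, baaa, ADDZ) ⊢ (r, baaa, DDZ)
No transition applies at (r, baaa, DDZ); input not fully consumed.

Reject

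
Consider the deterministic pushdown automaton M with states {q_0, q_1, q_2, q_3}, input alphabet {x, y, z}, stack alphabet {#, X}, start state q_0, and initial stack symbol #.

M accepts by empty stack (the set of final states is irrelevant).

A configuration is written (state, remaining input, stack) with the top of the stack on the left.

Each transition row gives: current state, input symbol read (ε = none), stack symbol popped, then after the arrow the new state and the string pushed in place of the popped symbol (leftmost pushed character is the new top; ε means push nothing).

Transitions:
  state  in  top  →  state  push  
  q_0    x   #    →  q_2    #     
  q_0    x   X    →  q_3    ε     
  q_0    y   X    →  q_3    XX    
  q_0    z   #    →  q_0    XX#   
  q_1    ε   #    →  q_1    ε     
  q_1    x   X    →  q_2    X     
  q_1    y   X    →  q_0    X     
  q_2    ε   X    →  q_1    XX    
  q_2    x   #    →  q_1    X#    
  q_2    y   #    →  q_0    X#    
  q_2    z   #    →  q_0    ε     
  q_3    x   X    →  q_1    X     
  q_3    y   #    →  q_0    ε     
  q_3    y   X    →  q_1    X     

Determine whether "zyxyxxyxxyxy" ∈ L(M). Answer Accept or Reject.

(q_0, zyxyxxyxxyxy, #)
  read z, top #: go to q_0, push XX# → (q_0, yxyxxyxxyxy, XX#)
  read y, top X: go to q_3, push XX → (q_3, xyxxyxxyxy, XXX#)
  read x, top X: go to q_1, push X → (q_1, yxxyxxyxy, XXX#)
  read y, top X: go to q_0, push X → (q_0, xxyxxyxy, XXX#)
  read x, top X: go to q_3, push ε → (q_3, xyxxyxy, XX#)
  read x, top X: go to q_1, push X → (q_1, yxxyxy, XX#)
  read y, top X: go to q_0, push X → (q_0, xxyxy, XX#)
  read x, top X: go to q_3, push ε → (q_3, xyxy, X#)
  read x, top X: go to q_1, push X → (q_1, yxy, X#)
  read y, top X: go to q_0, push X → (q_0, xy, X#)
  read x, top X: go to q_3, push ε → (q_3, y, #)
  read y, top #: go to q_0, push ε → (q_0, ε, ε)
All input consumed and the stack is empty.

Accept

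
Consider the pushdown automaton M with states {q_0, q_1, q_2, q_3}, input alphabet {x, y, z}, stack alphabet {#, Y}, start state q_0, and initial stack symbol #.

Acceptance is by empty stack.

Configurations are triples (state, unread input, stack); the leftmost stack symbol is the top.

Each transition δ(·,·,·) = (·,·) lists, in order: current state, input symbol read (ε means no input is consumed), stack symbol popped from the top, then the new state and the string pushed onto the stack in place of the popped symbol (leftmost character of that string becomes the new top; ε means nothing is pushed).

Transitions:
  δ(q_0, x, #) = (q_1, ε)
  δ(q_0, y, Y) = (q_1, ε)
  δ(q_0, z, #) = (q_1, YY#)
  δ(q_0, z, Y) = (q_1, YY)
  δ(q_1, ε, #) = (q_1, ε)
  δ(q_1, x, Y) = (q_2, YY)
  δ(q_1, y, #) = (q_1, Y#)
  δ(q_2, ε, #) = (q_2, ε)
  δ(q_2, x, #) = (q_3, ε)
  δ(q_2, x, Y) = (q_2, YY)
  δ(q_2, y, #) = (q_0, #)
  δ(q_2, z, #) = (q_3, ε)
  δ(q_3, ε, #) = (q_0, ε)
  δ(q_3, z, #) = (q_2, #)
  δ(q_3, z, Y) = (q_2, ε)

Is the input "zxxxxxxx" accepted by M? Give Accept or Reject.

Reject

No computation consumes all input and empties the stack.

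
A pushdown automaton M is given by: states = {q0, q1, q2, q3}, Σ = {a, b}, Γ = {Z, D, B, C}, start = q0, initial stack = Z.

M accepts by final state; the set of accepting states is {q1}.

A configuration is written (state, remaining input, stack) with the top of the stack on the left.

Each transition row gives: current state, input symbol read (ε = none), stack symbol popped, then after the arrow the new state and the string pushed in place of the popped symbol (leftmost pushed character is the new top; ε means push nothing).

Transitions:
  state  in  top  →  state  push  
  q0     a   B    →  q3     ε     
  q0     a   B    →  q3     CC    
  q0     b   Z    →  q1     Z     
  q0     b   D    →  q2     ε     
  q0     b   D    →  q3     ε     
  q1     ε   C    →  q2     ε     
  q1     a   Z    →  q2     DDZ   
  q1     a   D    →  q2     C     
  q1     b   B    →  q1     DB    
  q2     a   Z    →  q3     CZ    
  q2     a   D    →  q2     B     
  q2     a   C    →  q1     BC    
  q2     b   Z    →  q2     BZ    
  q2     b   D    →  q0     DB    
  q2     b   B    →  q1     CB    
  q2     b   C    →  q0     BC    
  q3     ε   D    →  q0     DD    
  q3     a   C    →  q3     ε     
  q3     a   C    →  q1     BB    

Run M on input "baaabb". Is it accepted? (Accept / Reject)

Reject

No computation consumes all input and reaches a final state.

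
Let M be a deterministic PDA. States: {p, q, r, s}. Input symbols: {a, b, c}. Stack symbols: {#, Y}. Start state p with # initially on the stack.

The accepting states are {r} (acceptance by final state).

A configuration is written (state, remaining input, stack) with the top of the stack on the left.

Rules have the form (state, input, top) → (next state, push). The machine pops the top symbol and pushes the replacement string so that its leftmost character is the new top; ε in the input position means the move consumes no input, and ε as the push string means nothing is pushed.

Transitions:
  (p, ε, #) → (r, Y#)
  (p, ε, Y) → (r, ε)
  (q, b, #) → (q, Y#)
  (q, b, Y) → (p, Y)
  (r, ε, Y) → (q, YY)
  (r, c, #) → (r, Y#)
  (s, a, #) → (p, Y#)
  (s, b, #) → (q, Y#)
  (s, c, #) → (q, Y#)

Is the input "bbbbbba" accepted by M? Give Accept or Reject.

Reject

(p, bbbbbba, #)
  ε-move, top #: go to r, push Y# → (r, bbbbbba, Y#)
  ε-move, top Y: go to q, push YY → (q, bbbbbba, YY#)
  read b, top Y: go to p, push Y → (p, bbbbba, YY#)
  ε-move, top Y: go to r, push ε → (r, bbbbba, Y#)
  ε-move, top Y: go to q, push YY → (q, bbbbba, YY#)
  read b, top Y: go to p, push Y → (p, bbbba, YY#)
  ε-move, top Y: go to r, push ε → (r, bbbba, Y#)
  ε-move, top Y: go to q, push YY → (q, bbbba, YY#)
  read b, top Y: go to p, push Y → (p, bbba, YY#)
  ε-move, top Y: go to r, push ε → (r, bbba, Y#)
  ε-move, top Y: go to q, push YY → (q, bbba, YY#)
  read b, top Y: go to p, push Y → (p, bba, YY#)
  ε-move, top Y: go to r, push ε → (r, bba, Y#)
  ε-move, top Y: go to q, push YY → (q, bba, YY#)
  read b, top Y: go to p, push Y → (p, ba, YY#)
  ε-move, top Y: go to r, push ε → (r, ba, Y#)
  ε-move, top Y: go to q, push YY → (q, ba, YY#)
  read b, top Y: go to p, push Y → (p, a, YY#)
  ε-move, top Y: go to r, push ε → (r, a, Y#)
  ε-move, top Y: go to q, push YY → (q, a, YY#)
No transition applies at (q, a, YY#); input not fully consumed.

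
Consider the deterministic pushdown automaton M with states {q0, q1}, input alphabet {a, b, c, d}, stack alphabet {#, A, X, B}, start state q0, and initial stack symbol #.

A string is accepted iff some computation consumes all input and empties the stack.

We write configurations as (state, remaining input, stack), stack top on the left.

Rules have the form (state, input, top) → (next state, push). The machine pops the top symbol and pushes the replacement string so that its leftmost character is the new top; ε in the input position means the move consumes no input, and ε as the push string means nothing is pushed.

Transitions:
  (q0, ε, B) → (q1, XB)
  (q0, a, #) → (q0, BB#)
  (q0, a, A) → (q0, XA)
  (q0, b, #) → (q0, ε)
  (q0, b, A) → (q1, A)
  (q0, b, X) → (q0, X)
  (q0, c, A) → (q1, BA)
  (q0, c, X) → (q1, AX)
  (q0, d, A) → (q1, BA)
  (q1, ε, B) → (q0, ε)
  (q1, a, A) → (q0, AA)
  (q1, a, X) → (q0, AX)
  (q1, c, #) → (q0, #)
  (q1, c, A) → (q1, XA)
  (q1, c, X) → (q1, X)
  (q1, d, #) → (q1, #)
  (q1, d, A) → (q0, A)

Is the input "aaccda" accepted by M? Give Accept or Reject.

Reject

(q0, aaccda, #)
  read a, top #: go to q0, push BB# → (q0, accda, BB#)
  ε-move, top B: go to q1, push XB → (q1, accda, XBB#)
  read a, top X: go to q0, push AX → (q0, ccda, AXBB#)
  read c, top A: go to q1, push BA → (q1, cda, BAXBB#)
  ε-move, top B: go to q0, push ε → (q0, cda, AXBB#)
  read c, top A: go to q1, push BA → (q1, da, BAXBB#)
  ε-move, top B: go to q0, push ε → (q0, da, AXBB#)
  read d, top A: go to q1, push BA → (q1, a, BAXBB#)
  ε-move, top B: go to q0, push ε → (q0, a, AXBB#)
  read a, top A: go to q0, push XA → (q0, ε, XAXBB#)
All input consumed; stack is XAXBB#, not empty, and no further ε-move applies.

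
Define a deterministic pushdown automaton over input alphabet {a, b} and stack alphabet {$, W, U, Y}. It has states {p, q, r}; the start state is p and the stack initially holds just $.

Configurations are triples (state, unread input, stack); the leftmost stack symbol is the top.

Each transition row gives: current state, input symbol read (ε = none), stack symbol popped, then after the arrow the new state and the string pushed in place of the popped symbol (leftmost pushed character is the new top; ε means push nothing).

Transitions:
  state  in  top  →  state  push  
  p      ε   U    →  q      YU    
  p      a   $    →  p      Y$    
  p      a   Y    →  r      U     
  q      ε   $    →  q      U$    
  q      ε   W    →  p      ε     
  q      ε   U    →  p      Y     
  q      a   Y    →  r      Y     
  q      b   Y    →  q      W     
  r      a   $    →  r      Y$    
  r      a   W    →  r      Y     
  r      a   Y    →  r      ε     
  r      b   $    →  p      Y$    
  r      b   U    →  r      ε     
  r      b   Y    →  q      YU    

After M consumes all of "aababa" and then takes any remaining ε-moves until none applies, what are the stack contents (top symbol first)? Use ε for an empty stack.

(p, aababa, $) ⊢ (p, ababa, Y$) ⊢ (r, baba, U$) ⊢ (r, aba, $) ⊢ (r, ba, Y$) ⊢ (q, a, YU$) ⊢ (r, ε, YU$)
All input consumed in state r with stack YU$.

YU$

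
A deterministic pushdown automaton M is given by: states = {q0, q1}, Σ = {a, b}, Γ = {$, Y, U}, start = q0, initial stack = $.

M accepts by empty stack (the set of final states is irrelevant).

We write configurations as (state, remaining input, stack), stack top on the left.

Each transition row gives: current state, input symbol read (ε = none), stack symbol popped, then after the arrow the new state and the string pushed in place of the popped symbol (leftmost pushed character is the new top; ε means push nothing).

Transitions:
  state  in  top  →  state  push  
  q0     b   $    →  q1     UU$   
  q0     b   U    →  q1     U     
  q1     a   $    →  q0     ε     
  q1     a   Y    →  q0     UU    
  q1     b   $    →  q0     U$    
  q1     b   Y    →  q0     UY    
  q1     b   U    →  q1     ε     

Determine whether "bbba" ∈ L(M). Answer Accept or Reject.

(q0, bbba, $) ⊢ (q1, bba, UU$) ⊢ (q1, ba, U$) ⊢ (q1, a, $) ⊢ (q0, ε, ε)
All input consumed and the stack is empty.

Accept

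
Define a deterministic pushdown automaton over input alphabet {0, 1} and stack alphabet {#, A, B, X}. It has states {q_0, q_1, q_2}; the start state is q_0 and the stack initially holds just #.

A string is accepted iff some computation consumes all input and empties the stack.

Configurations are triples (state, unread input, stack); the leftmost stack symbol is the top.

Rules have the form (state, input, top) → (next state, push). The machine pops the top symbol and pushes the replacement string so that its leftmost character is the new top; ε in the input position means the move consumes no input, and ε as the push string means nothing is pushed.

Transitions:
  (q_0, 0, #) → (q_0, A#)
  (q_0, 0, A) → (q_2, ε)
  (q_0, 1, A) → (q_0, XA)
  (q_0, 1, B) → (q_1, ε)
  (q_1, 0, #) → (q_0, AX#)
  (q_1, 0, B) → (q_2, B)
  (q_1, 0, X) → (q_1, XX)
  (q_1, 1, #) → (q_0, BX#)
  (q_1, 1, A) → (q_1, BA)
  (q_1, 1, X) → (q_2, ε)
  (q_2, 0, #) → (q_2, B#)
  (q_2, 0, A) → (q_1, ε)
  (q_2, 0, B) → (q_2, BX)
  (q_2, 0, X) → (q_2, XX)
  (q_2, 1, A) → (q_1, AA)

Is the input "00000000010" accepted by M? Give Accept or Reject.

(q_0, 00000000010, #)
  read 0, top #: go to q_0, push A# → (q_0, 0000000010, A#)
  read 0, top A: go to q_2, push ε → (q_2, 000000010, #)
  read 0, top #: go to q_2, push B# → (q_2, 00000010, B#)
  read 0, top B: go to q_2, push BX → (q_2, 0000010, BX#)
  read 0, top B: go to q_2, push BX → (q_2, 000010, BXX#)
  read 0, top B: go to q_2, push BX → (q_2, 00010, BXXX#)
  read 0, top B: go to q_2, push BX → (q_2, 0010, BXXXX#)
  read 0, top B: go to q_2, push BX → (q_2, 010, BXXXXX#)
  read 0, top B: go to q_2, push BX → (q_2, 10, BXXXXXX#)
No transition applies at (q_2, 10, BXXXXXX#); input not fully consumed.

Reject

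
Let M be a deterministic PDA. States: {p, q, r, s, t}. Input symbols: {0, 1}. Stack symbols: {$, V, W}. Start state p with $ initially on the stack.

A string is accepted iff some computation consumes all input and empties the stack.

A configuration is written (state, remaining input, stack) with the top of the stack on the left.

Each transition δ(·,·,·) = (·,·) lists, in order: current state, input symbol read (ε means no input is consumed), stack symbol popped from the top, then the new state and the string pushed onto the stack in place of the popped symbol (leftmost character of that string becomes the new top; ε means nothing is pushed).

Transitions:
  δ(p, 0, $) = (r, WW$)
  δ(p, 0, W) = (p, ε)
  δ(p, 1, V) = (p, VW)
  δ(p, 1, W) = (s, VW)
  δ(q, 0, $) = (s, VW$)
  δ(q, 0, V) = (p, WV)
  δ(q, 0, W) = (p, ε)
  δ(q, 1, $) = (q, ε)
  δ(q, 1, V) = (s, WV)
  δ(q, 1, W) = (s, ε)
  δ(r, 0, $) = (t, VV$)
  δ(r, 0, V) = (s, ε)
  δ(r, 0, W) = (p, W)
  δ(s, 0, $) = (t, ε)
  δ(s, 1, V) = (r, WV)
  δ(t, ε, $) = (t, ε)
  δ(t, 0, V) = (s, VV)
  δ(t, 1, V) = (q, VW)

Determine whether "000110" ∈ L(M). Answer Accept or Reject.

(p, 000110, $) ⊢ (r, 00110, WW$) ⊢ (p, 0110, WW$) ⊢ (p, 110, W$) ⊢ (s, 10, VW$) ⊢ (r, 0, WVW$) ⊢ (p, ε, WVW$)
All input consumed; stack is WVW$, not empty, and no further ε-move applies.

Reject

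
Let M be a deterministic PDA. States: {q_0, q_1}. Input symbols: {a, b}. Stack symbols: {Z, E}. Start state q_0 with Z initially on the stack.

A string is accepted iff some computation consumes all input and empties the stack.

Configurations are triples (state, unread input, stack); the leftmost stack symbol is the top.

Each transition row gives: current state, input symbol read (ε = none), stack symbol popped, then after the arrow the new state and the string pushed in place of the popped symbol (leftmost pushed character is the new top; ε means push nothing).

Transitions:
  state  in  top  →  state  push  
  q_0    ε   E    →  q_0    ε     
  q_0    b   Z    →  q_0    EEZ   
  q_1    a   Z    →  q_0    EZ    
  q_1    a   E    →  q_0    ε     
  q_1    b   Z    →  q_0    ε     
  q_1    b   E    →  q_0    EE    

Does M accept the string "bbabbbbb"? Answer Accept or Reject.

Reject

(q_0, bbabbbbb, Z)
  read b, top Z: go to q_0, push EEZ → (q_0, babbbbb, EEZ)
  ε-move, top E: go to q_0, push ε → (q_0, babbbbb, EZ)
  ε-move, top E: go to q_0, push ε → (q_0, babbbbb, Z)
  read b, top Z: go to q_0, push EEZ → (q_0, abbbbb, EEZ)
  ε-move, top E: go to q_0, push ε → (q_0, abbbbb, EZ)
  ε-move, top E: go to q_0, push ε → (q_0, abbbbb, Z)
No transition applies at (q_0, abbbbb, Z); input not fully consumed.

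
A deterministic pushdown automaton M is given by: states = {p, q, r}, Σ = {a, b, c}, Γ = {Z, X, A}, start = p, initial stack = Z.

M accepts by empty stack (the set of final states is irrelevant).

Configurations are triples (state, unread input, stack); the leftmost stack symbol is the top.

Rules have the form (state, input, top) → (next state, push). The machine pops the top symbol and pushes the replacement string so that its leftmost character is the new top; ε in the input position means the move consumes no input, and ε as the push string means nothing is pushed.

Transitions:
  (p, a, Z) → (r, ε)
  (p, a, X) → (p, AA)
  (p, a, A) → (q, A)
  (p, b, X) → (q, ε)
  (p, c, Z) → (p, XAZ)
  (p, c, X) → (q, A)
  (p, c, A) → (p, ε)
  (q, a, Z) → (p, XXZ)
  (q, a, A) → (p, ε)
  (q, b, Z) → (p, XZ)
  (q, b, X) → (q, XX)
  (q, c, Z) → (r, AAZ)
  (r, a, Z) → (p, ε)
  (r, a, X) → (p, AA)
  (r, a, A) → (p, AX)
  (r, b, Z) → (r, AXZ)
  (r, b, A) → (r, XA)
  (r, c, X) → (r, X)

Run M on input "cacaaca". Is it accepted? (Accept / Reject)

Accept

(p, cacaaca, Z)
  read c, top Z: go to p, push XAZ → (p, acaaca, XAZ)
  read a, top X: go to p, push AA → (p, caaca, AAAZ)
  read c, top A: go to p, push ε → (p, aaca, AAZ)
  read a, top A: go to q, push A → (q, aca, AAZ)
  read a, top A: go to p, push ε → (p, ca, AZ)
  read c, top A: go to p, push ε → (p, a, Z)
  read a, top Z: go to r, push ε → (r, ε, ε)
All input consumed and the stack is empty.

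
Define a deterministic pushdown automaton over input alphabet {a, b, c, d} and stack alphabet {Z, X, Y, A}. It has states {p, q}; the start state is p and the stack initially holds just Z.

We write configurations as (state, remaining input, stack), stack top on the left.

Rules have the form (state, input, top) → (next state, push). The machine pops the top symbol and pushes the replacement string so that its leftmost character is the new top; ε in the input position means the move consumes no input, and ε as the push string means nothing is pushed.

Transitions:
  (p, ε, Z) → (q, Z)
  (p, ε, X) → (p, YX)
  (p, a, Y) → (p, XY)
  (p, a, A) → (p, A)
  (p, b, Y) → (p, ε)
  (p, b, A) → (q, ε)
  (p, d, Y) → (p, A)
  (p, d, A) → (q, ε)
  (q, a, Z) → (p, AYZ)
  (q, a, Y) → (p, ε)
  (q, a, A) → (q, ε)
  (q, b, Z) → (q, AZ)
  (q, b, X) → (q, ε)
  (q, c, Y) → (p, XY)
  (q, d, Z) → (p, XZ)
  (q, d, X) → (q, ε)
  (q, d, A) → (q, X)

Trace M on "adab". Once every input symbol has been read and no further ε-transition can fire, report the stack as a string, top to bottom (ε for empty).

(p, adab, Z)
  ε-move, top Z: go to q, push Z → (q, adab, Z)
  read a, top Z: go to p, push AYZ → (p, dab, AYZ)
  read d, top A: go to q, push ε → (q, ab, YZ)
  read a, top Y: go to p, push ε → (p, b, Z)
  ε-move, top Z: go to q, push Z → (q, b, Z)
  read b, top Z: go to q, push AZ → (q, ε, AZ)
All input consumed in state q with stack AZ.

AZ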